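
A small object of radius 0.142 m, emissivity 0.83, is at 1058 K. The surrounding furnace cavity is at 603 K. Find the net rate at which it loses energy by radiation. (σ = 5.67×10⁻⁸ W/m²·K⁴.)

Q ≈ 13400 W

A = 4πr² = 4π × (0.142)² = 0.253 m².
Q = εσA(T⁴ − T_s⁴). T⁴ − T_s⁴ = (1058)⁴ − (603)⁴ = 1.25×10^12 − 1.32×10^11 = 1.12×10^12 K⁴.
Q = 0.83 × 5.67×10⁻⁸ × 0.253 × 1.12×10^12 = 13400 W.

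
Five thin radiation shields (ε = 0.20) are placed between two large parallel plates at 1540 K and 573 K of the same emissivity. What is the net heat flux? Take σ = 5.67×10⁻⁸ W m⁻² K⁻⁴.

Each of the 6 gaps contributes resistance (2/ε − 1) = 2/0.20 − 1 = 9.000; total = 54.00.
q = σ(T₁⁴ − T₂⁴) / 54.00 = 5.67×10⁻⁸ × 5.52×10^12 / 54.00 = 5790 W/m².

q ≈ 5790 W/m²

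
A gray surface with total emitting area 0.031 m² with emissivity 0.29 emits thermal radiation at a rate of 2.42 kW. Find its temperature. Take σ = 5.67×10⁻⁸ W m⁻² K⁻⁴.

T ≈ 1480 K

From P = εσAT⁴, T = (P / εσA)^(1/4) = (2420 / (0.29 × 5.67×10⁻⁸ × 0.0310))^(1/4).
T = (4.75×10^12)^(1/4) = 1480 K.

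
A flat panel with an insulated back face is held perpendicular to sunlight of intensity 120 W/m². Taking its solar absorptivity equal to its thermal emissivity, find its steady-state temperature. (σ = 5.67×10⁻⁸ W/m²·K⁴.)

T ≈ 214 K

Absorbed flux αS = emitted flux εσT⁴ (one radiating face); with α = ε, T = (S/σ)^(1/4).
T = (120 / 5.67×10⁻⁸)^(1/4) = (2.12×10^9)^(1/4).
T = 214 K.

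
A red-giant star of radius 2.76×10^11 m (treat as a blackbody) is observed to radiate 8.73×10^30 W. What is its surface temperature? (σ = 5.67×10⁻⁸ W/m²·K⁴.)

T ≈ 3560 K

A = 4πr² = 4π × (2.76×10^11)² = 9.57×10^23 m².
From P = σAT⁴, T = (P / σA)^(1/4) = (8.73×10^30 / (5.67×10⁻⁸ × 9.57×10^23))^(1/4).
T = (1.61×10^14)^(1/4) = 3560 K.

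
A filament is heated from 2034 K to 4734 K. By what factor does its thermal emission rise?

ratio ≈ 29.3

P ∝ T⁴, so the ratio is (4734/2034)⁴ = (2.327)⁴ = 29.3.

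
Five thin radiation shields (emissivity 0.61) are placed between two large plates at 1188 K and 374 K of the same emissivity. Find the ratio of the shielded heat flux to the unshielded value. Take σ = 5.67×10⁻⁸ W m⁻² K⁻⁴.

ratio ≈ 0.167

With N identical shields there are N+1 = 6 gaps in series, each with the same radiative resistance, so the flux falls to 1/(N+1) of its unshielded value.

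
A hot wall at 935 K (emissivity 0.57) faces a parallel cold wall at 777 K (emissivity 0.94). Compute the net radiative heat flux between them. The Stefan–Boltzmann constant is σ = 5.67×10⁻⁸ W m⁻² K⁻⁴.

q ≈ 12500 W/m²

For two large parallel gray plates, q = σ(T₁⁴ − T₂⁴) / (1/ε₁ + 1/ε₂ − 1).
1/ε₁ + 1/ε₂ − 1 = 1/0.57 + 1/0.94 − 1 = 1.818.
T₁⁴ − T₂⁴ = 7.64×10^11 − 3.64×10^11 = 4.00×10^11 K⁴.
q = 5.67×10⁻⁸ × 4.00×10^11 / 1.818 = 12500 W/m².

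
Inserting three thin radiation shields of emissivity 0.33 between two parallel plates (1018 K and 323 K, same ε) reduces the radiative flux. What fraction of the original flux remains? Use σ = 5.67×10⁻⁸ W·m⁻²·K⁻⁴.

ratio ≈ 0.250

With N identical shields there are N+1 = 4 gaps in series, each with the same radiative resistance, so the flux falls to 1/(N+1) of its unshielded value.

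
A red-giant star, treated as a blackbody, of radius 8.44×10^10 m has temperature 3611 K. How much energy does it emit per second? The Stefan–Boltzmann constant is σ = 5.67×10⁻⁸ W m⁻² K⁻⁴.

P ≈ 8.63×10^29 W

A = 4πr² = 4π × (8.44×10^10)² = 8.95×10^22 m².
P = σAT⁴ = 5.67×10⁻⁸ × 8.95×10^22 × (3611)⁴ = 5.67×10⁻⁸ × 8.95×10^22 × 1.70×10^14.
P = 8.63×10^29 W.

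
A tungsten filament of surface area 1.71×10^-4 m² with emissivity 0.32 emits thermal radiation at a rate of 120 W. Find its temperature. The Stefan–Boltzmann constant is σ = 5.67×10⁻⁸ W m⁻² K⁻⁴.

T ≈ 2490 K

From P = εσAT⁴, T = (P / εσA)^(1/4) = (120 / (0.32 × 5.67×10⁻⁸ × 1.71×10^-4))^(1/4).
T = (3.87×10^13)^(1/4) = 2490 K.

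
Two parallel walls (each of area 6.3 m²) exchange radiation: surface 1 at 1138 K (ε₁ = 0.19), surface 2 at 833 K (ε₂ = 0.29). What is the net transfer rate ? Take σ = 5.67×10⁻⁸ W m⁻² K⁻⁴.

For two large parallel gray plates, q = σ(T₁⁴ − T₂⁴) / (1/ε₁ + 1/ε₂ − 1).
1/ε₁ + 1/ε₂ − 1 = 1/0.19 + 1/0.29 − 1 = 7.711.
T₁⁴ − T₂⁴ = 1.68×10^12 − 4.81×10^11 = 1.20×10^12 K⁴.
q = 5.67×10⁻⁸ × 1.20×10^12 / 7.711 = 8790 W/m².
Q = q·A = 8790 × 6.3 = 55400 W.

Q ≈ 55400 W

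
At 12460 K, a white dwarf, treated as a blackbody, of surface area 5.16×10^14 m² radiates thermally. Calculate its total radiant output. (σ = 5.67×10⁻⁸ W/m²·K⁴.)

P = σAT⁴ = 5.67×10⁻⁸ × 5.16×10^14 × (12460)⁴ = 5.67×10⁻⁸ × 5.16×10^14 × 2.41×10^16.
P = 7.05×10^23 W.

P ≈ 7.05×10^23 W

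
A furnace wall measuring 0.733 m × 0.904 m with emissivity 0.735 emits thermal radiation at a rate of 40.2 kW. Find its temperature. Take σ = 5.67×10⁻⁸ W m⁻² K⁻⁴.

A = 0.733 × 0.904 = 0.663 m².
From P = εσAT⁴, T = (P / εσA)^(1/4) = (40200 / (0.735 × 5.67×10⁻⁸ × 0.663))^(1/4).
T = (1.46×10^12)^(1/4) = 1100 K.

T ≈ 1100 K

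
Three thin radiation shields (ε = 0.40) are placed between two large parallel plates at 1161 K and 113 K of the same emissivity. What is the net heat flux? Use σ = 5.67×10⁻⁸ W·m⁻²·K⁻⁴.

q ≈ 6440 W/m²

Each of the 4 gaps contributes resistance (2/ε − 1) = 2/0.40 − 1 = 4.000; total = 16.00.
q = σ(T₁⁴ − T₂⁴) / 16.00 = 5.67×10⁻⁸ × 1.82×10^12 / 16.00 = 6440 W/m².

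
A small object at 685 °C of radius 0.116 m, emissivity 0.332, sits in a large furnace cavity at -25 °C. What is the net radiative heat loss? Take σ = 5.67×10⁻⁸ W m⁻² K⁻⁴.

Q ≈ 2670 W

A = 4πr² = 4π × (0.116)² = 0.169 m².
Convert: 685 °C = 958 K; -25 °C = 248 K.
Q = εσA(T⁴ − T_s⁴). T⁴ − T_s⁴ = (958)⁴ − (248)⁴ = 8.42×10^11 − 3.78×10^9 = 8.39×10^11 K⁴.
Q = 0.332 × 5.67×10⁻⁸ × 0.169 × 8.39×10^11 = 2670 W.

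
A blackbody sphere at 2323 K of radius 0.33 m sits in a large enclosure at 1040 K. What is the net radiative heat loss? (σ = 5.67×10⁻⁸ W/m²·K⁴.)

A = 4πr² = 4π × (0.33)² = 1.37 m².
Q = σA(T⁴ − T_s⁴). T⁴ − T_s⁴ = (2323)⁴ − (1040)⁴ = 2.91×10^13 − 1.17×10^12 = 2.80×10^13 K⁴.
Q = 5.67×10⁻⁸ × 1.37 × 2.80×10^13 = 2.17×10^6 W.

Q ≈ 2.17×10^6 W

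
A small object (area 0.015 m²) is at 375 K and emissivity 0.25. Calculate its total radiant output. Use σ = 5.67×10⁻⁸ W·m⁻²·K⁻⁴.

P = εσAT⁴ = 0.25 × 5.67×10⁻⁸ × 0.0150 × (375)⁴ = 0.25 × 5.67×10⁻⁸ × 0.0150 × 1.98×10^10.
P = 4.20 W.

P ≈ 4.20 W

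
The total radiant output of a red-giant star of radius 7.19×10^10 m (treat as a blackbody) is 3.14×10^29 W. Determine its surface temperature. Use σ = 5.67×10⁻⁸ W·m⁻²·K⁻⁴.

T ≈ 3040 K

A = 4πr² = 4π × (7.19×10^10)² = 6.50×10^22 m².
From P = σAT⁴, T = (P / σA)^(1/4) = (3.14×10^29 / (5.67×10⁻⁸ × 6.50×10^22))^(1/4).
T = (8.52×10^13)^(1/4) = 3040 K.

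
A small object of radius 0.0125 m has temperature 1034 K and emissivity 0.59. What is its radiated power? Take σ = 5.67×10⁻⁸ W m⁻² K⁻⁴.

A = 4πr² = 4π × (0.0125)² = 1.96×10^-3 m².
Stefan–Boltzmann: P = εσAT⁴ = 0.59 × 5.67×10⁻⁸ × 1.96×10^-3 × (1034)⁴ = 0.59 × 5.67×10⁻⁸ × 1.96×10^-3 × 1.14×10^12.
P = 75.1 W.

P ≈ 75.1 W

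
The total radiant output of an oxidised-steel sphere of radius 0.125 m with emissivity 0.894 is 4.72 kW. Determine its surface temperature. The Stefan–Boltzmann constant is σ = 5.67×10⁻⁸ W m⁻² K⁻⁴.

T ≈ 830 K

A = 4πr² = 4π × (0.125)² = 0.196 m².
From P = εσAT⁴, T = (P / εσA)^(1/4) = (4720 / (0.894 × 5.67×10⁻⁸ × 0.196))^(1/4).
T = (4.74×10^11)^(1/4) = 830 K.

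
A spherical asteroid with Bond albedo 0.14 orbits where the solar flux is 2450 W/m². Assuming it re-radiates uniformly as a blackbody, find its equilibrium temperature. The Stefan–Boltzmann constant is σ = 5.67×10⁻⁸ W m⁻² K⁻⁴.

Power absorbed = (1−a)S·πR²; power emitted = 4πR²σT⁴. Equating and cancelling πR²:
T = ((1−a)S / 4σ)^(1/4) = (2110 / (4 × 5.67×10⁻⁸))^(1/4) = (9.29×10^9)^(1/4).
T = 310 K.

T ≈ 310 K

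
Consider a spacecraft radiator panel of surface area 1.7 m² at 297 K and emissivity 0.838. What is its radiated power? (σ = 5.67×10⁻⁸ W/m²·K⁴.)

P = εσAT⁴ = 0.838 × 5.67×10⁻⁸ × 1.70 × (297)⁴ = 0.838 × 5.67×10⁻⁸ × 1.70 × 7.78×10^9.
P = 628 W.

P ≈ 628 W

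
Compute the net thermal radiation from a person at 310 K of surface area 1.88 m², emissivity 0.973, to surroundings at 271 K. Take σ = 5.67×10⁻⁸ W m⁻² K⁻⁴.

Q = εσA(T⁴ − T_s⁴). T⁴ − T_s⁴ = (310)⁴ − (271)⁴ = 9.24×10^9 − 5.39×10^9 = 3.84×10^9 K⁴.
Q = 0.973 × 5.67×10⁻⁸ × 1.88 × 3.84×10^9 = 398 W.

Q ≈ 398 W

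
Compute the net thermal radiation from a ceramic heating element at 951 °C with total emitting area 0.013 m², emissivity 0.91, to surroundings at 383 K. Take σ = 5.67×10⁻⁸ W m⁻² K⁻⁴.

Q ≈ 1490 W

Convert: 951 °C = 1224 K.
Q = εσA(T⁴ − T_s⁴). T⁴ − T_s⁴ = (1224)⁴ − (383)⁴ = 2.24×10^12 − 2.15×10^10 = 2.22×10^12 K⁴.
Q = 0.91 × 5.67×10⁻⁸ × 0.0130 × 2.22×10^12 = 1490 W.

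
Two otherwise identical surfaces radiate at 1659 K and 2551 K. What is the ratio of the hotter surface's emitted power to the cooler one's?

P ∝ T⁴, so the ratio is (2551/1659)⁴ = (1.538)⁴ = 5.59.

ratio ≈ 5.59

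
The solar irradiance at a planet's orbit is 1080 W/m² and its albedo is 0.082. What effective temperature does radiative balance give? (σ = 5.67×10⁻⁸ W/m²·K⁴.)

T ≈ 257 K

Power absorbed = (1−a)S·πR²; power emitted = 4πR²σT⁴. Equating and cancelling πR²:
T = ((1−a)S / 4σ)^(1/4) = (991 / (4 × 5.67×10⁻⁸))^(1/4) = (4.37×10^9)^(1/4).
T = 257 K.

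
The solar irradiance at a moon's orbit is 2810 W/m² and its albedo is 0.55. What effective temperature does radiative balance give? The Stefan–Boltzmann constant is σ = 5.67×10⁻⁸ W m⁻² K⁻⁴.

Power absorbed = (1−a)S·πR²; power emitted = 4πR²σT⁴. Equating and cancelling πR²:
T = ((1−a)S / 4σ)^(1/4) = (1260 / (4 × 5.67×10⁻⁸))^(1/4) = (5.58×10^9)^(1/4).
T = 273 K.

T ≈ 273 K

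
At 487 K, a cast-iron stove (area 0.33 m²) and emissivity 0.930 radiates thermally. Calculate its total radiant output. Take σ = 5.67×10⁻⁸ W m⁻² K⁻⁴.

P ≈ 979 W

Stefan–Boltzmann: P = εσAT⁴ = 0.930 × 5.67×10⁻⁸ × 0.330 × (487)⁴ = 0.930 × 5.67×10⁻⁸ × 0.330 × 5.62×10^10.
P = 979 W.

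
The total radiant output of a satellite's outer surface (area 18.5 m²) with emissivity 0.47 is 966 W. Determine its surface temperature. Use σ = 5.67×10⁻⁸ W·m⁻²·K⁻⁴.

T ≈ 210 K

From P = εσAT⁴, T = (P / εσA)^(1/4) = (966 / (0.47 × 5.67×10⁻⁸ × 18.5))^(1/4).
T = (1.96×10^9)^(1/4) = 210 K.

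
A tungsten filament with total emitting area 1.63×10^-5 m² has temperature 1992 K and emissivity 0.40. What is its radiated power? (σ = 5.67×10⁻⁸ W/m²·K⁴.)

P ≈ 5.82 W

Stefan–Boltzmann: P = εσAT⁴ = 0.40 × 5.67×10⁻⁸ × 1.63×10^-5 × (1992)⁴ = 0.40 × 5.67×10⁻⁸ × 1.63×10^-5 × 1.57×10^13.
P = 5.82 W.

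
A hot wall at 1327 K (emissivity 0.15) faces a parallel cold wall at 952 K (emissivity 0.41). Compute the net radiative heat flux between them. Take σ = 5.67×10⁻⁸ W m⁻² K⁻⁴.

For two large parallel gray plates, q = σ(T₁⁴ − T₂⁴) / (1/ε₁ + 1/ε₂ − 1).
1/ε₁ + 1/ε₂ − 1 = 1/0.15 + 1/0.41 − 1 = 8.106.
T₁⁴ − T₂⁴ = 3.10×10^12 − 8.21×10^11 = 2.28×10^12 K⁴.
q = 5.67×10⁻⁸ × 2.28×10^12 / 8.106 = 15900 W/m².

q ≈ 15900 W/m²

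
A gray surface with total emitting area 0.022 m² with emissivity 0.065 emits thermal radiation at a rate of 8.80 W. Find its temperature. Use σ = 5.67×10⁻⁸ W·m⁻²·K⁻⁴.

From P = εσAT⁴, T = (P / εσA)^(1/4) = (8.80 / (0.065 × 5.67×10⁻⁸ × 0.0220))^(1/4).
T = (1.09×10^11)^(1/4) = 574 K.

T ≈ 574 K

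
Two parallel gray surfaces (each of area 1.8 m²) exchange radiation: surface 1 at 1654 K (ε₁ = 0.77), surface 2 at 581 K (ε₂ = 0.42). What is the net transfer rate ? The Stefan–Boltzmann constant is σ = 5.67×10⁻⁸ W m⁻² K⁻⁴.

For two large parallel gray plates, q = σ(T₁⁴ − T₂⁴) / (1/ε₁ + 1/ε₂ − 1).
1/ε₁ + 1/ε₂ − 1 = 1/0.77 + 1/0.42 − 1 = 2.680.
T₁⁴ − T₂⁴ = 7.48×10^12 − 1.14×10^11 = 7.37×10^12 K⁴.
q = 5.67×10⁻⁸ × 7.37×10^12 / 2.680 = 1.56×10^5 W/m².
Q = q·A = 1.56×10^5 × 1.8 = 2.81×10^5 W.

Q ≈ 2.81×10^5 W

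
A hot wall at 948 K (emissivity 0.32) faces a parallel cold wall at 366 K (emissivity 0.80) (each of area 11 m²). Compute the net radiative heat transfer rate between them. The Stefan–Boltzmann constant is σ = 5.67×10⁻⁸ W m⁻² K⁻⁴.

Q ≈ 1.46×10^5 W

For two large parallel gray plates, q = σ(T₁⁴ − T₂⁴) / (1/ε₁ + 1/ε₂ − 1).
1/ε₁ + 1/ε₂ − 1 = 1/0.32 + 1/0.80 − 1 = 3.375.
T₁⁴ − T₂⁴ = 8.08×10^11 − 1.79×10^10 = 7.90×10^11 K⁴.
q = 5.67×10⁻⁸ × 7.90×10^11 / 3.375 = 13300 W/m².
Q = q·A = 13300 × 11 = 1.46×10^5 W.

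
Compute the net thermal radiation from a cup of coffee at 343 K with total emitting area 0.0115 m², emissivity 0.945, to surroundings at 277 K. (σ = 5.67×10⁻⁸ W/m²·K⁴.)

Q ≈ 4.90 W

Q = εσA(T⁴ − T_s⁴). T⁴ − T_s⁴ = (343)⁴ − (277)⁴ = 1.38×10^10 − 5.89×10^9 = 7.95×10^9 K⁴.
Q = 0.945 × 5.67×10⁻⁸ × 0.0115 × 7.95×10^9 = 4.90 W.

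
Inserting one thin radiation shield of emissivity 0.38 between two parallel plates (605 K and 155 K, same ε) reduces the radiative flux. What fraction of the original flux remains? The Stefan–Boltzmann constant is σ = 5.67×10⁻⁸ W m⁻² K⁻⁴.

With N identical shields there are N+1 = 2 gaps in series, each with the same radiative resistance, so the flux falls to 1/(N+1) of its unshielded value.

ratio ≈ 0.500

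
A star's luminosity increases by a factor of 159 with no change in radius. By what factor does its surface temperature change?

P ∝ T⁴ ⇒ T ∝ P^(1/4), so T scales by (159)^(1/4) = 3.55.

factor ≈ 3.55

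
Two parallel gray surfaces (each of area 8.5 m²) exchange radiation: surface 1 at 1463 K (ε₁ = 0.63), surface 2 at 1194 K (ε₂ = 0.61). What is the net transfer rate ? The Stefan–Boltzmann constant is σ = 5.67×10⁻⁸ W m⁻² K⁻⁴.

For two large parallel gray plates, q = σ(T₁⁴ − T₂⁴) / (1/ε₁ + 1/ε₂ − 1).
1/ε₁ + 1/ε₂ − 1 = 1/0.63 + 1/0.61 − 1 = 2.227.
T₁⁴ − T₂⁴ = 4.58×10^12 − 2.03×10^12 = 2.55×10^12 K⁴.
q = 5.67×10⁻⁸ × 2.55×10^12 / 2.227 = 64900 W/m².
Q = q·A = 64900 × 8.5 = 5.52×10^5 W.

Q ≈ 5.52×10^5 W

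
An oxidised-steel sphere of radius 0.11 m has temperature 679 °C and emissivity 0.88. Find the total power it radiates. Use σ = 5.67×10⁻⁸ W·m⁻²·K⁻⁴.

P ≈ 6230 W

A = 4πr² = 4π × (0.11)² = 0.152 m².
679 °C = 952 K.
P = εσAT⁴ = 0.88 × 5.67×10⁻⁸ × 0.152 × (952)⁴ = 0.88 × 5.67×10⁻⁸ × 0.152 × 8.21×10^11.
P = 6230 W.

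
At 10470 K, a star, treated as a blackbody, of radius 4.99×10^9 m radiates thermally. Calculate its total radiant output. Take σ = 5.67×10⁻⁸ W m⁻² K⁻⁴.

P ≈ 2.13×10^29 W

A = 4πr² = 4π × (4.99×10^9)² = 3.13×10^20 m².
P = σAT⁴ = 5.67×10⁻⁸ × 3.13×10^20 × (10470)⁴ = 5.67×10⁻⁸ × 3.13×10^20 × 1.20×10^16.
P = 2.13×10^29 W.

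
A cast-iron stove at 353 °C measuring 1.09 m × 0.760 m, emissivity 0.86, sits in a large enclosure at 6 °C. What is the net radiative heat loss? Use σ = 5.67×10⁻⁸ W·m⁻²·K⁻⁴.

Q ≈ 5960 W

A = 1.09 × 0.760 = 0.828 m².
Convert: 353 °C = 626 K; 6 °C = 279 K.
Q = εσA(T⁴ − T_s⁴). T⁴ − T_s⁴ = (626)⁴ − (279)⁴ = 1.54×10^11 − 6.06×10^9 = 1.48×10^11 K⁴.
Q = 0.86 × 5.67×10⁻⁸ × 0.828 × 1.48×10^11 = 5960 W.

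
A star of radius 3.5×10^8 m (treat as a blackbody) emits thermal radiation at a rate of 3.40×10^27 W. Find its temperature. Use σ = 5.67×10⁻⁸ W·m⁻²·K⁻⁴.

T ≈ 14000 K

A = 4πr² = 4π × (3.5×10^8)² = 1.54×10^18 m².
From P = σAT⁴, T = (P / σA)^(1/4) = (3.40×10^27 / (5.67×10⁻⁸ × 1.54×10^18))^(1/4).
T = (3.90×10^16)^(1/4) = 14000 K.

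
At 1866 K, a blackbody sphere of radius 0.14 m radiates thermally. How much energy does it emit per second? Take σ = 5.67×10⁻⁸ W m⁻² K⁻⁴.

P ≈ 1.69×10^5 W

A = 4πr² = 4π × (0.14)² = 0.246 m².
P = σAT⁴ = 5.67×10⁻⁸ × 0.246 × (1866)⁴ = 5.67×10⁻⁸ × 0.246 × 1.21×10^13.
P = 1.69×10^5 W.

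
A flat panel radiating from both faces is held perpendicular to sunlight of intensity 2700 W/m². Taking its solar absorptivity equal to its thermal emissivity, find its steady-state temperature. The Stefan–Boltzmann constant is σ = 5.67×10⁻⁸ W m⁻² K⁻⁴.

T ≈ 393 K

Absorbed flux αS = emitted flux 2εσT⁴ per unit area; with α = ε this gives T = (S/2σ)^(1/4).
T = (2700 / (2 × 5.67×10⁻⁸))^(1/4) = (2.38×10^10)^(1/4).
T = 393 K.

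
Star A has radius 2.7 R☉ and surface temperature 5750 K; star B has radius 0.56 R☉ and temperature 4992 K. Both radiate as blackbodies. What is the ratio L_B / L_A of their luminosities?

L_B/L_A ≈ 0.0244

L = 4πR²σT⁴ ∝ R²T⁴, so L_B/L_A = (0.56/2.7)² × (4992/5750)⁴ = 0.0430 × 0.568 = 0.0244.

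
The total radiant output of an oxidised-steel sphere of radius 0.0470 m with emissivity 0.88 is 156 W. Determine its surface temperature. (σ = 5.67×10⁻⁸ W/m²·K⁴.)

A = 4πr² = 4π × (0.0470)² = 0.0278 m².
From P = εσAT⁴, T = (P / εσA)^(1/4) = (156 / (0.88 × 5.67×10⁻⁸ × 0.0278))^(1/4).
T = (1.13×10^11)^(1/4) = 579 K.

T ≈ 579 K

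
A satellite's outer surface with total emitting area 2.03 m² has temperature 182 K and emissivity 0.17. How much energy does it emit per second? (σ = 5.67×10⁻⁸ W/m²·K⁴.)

P = εσAT⁴ = 0.17 × 5.67×10⁻⁸ × 2.03 × (182)⁴ = 0.17 × 5.67×10⁻⁸ × 2.03 × 1.10×10^9.
P = 21.5 W.

P ≈ 21.5 W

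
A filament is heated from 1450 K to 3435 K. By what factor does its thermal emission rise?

ratio ≈ 31.5

P ∝ T⁴, so the ratio is (3435/1450)⁴ = (2.369)⁴ = 31.5.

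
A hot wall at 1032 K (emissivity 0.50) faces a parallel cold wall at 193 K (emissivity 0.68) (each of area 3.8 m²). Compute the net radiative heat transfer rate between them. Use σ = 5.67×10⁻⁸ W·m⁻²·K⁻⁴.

For two large parallel gray plates, q = σ(T₁⁴ − T₂⁴) / (1/ε₁ + 1/ε₂ − 1).
1/ε₁ + 1/ε₂ − 1 = 1/0.50 + 1/0.68 − 1 = 2.471.
T₁⁴ − T₂⁴ = 1.13×10^12 − 1.39×10^9 = 1.13×10^12 K⁴.
q = 5.67×10⁻⁸ × 1.13×10^12 / 2.471 = 26000 W/m².
Q = q·A = 26000 × 3.8 = 98800 W.

Q ≈ 98800 W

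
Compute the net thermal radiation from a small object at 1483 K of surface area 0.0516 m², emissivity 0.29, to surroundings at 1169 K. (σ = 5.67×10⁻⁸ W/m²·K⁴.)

Q = εσA(T⁴ − T_s⁴). T⁴ − T_s⁴ = (1483)⁴ − (1169)⁴ = 4.84×10^12 − 1.87×10^12 = 2.97×10^12 K⁴.
Q = 0.29 × 5.67×10⁻⁸ × 0.0516 × 2.97×10^12 = 2520 W.

Q ≈ 2520 W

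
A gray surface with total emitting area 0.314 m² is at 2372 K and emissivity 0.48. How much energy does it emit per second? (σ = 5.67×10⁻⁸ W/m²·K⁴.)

P ≈ 2.71×10^5 W

P = εσAT⁴ = 0.48 × 5.67×10⁻⁸ × 0.314 × (2372)⁴ = 0.48 × 5.67×10⁻⁸ × 0.314 × 3.17×10^13.
P = 2.71×10^5 W.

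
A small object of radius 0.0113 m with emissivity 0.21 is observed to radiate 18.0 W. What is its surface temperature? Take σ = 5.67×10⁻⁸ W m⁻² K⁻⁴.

A = 4πr² = 4π × (0.0113)² = 1.60×10^-3 m².
From P = εσAT⁴, T = (P / εσA)^(1/4) = (18.0 / (0.21 × 5.67×10⁻⁸ × 1.60×10^-3))^(1/4).
T = (9.42×10^11)^(1/4) = 985 K.

T ≈ 985 K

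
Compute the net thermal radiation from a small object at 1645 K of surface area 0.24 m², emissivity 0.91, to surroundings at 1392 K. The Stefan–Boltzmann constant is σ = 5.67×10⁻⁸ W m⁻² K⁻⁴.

Q = εσA(T⁴ − T_s⁴). T⁴ − T_s⁴ = (1645)⁴ − (1392)⁴ = 7.32×10^12 − 3.75×10^12 = 3.57×10^12 K⁴.
Q = 0.91 × 5.67×10⁻⁸ × 0.240 × 3.57×10^12 = 44200 W.

Q ≈ 44200 W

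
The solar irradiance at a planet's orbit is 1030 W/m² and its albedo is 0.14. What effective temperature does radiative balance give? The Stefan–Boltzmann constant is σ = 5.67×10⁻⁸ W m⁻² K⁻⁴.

Power absorbed = (1−a)S·πR²; power emitted = 4πR²σT⁴. Equating and cancelling πR²:
T = ((1−a)S / 4σ)^(1/4) = (886 / (4 × 5.67×10⁻⁸))^(1/4) = (3.91×10^9)^(1/4).
T = 250 K.

T ≈ 250 K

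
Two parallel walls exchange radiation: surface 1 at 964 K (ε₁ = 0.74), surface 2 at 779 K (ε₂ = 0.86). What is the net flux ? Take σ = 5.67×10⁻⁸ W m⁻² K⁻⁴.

q ≈ 18500 W/m²

For two large parallel gray plates, q = σ(T₁⁴ − T₂⁴) / (1/ε₁ + 1/ε₂ − 1).
1/ε₁ + 1/ε₂ − 1 = 1/0.74 + 1/0.86 − 1 = 1.514.
T₁⁴ − T₂⁴ = 8.64×10^11 − 3.68×10^11 = 4.95×10^11 K⁴.
q = 5.67×10⁻⁸ × 4.95×10^11 / 1.514 = 18500 W/m².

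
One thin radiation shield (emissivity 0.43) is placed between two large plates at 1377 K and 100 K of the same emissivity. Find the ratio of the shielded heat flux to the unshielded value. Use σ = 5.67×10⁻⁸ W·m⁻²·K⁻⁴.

With N identical shields there are N+1 = 2 gaps in series, each with the same radiative resistance, so the flux falls to 1/(N+1) of its unshielded value.

ratio ≈ 0.500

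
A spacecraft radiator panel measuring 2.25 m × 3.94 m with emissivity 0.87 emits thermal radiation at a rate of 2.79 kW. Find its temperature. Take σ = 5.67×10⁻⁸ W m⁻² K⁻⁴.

T ≈ 283 K

A = 2.25 × 3.94 = 8.87 m².
From P = εσAT⁴, T = (P / εσA)^(1/4) = (2790 / (0.87 × 5.67×10⁻⁸ × 8.87))^(1/4).
T = (6.38×10^9)^(1/4) = 283 K.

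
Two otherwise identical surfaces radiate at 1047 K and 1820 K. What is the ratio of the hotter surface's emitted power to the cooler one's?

ratio ≈ 9.13

P ∝ T⁴, so the ratio is (1820/1047)⁴ = (1.738)⁴ = 9.13.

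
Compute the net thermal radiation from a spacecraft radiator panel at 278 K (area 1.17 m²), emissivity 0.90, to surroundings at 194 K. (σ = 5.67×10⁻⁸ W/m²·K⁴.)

Q = εσA(T⁴ − T_s⁴). T⁴ − T_s⁴ = (278)⁴ − (194)⁴ = 5.97×10^9 − 1.42×10^9 = 4.56×10^9 K⁴.
Q = 0.90 × 5.67×10⁻⁸ × 1.17 × 4.56×10^9 = 272 W.

Q ≈ 272 W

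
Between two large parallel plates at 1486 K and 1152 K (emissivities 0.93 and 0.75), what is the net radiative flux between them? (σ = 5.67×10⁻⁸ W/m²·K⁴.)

For two large parallel gray plates, q = σ(T₁⁴ − T₂⁴) / (1/ε₁ + 1/ε₂ − 1).
1/ε₁ + 1/ε₂ − 1 = 1/0.93 + 1/0.75 − 1 = 1.409.
T₁⁴ − T₂⁴ = 4.88×10^12 − 1.76×10^12 = 3.11×10^12 K⁴.
q = 5.67×10⁻⁸ × 3.11×10^12 / 1.409 = 1.25×10^5 W/m².

q ≈ 1.25×10^5 W/m²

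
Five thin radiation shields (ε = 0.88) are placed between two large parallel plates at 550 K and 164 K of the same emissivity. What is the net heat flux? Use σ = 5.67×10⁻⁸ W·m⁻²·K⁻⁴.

Each of the 6 gaps contributes resistance (2/ε − 1) = 2/0.88 − 1 = 1.273; total = 7.636.
q = σ(T₁⁴ − T₂⁴) / 7.636 = 5.67×10⁻⁸ × 9.08×10^10 / 7.636 = 674 W/m².

q ≈ 674 W/m²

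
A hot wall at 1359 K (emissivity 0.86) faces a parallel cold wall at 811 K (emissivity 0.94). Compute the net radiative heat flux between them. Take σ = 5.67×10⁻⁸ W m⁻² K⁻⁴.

q ≈ 1.38×10^5 W/m²

For two large parallel gray plates, q = σ(T₁⁴ − T₂⁴) / (1/ε₁ + 1/ε₂ − 1).
1/ε₁ + 1/ε₂ − 1 = 1/0.86 + 1/0.94 − 1 = 1.227.
T₁⁴ − T₂⁴ = 3.41×10^12 − 4.33×10^11 = 2.98×10^12 K⁴.
q = 5.67×10⁻⁸ × 2.98×10^12 / 1.227 = 1.38×10^5 W/m².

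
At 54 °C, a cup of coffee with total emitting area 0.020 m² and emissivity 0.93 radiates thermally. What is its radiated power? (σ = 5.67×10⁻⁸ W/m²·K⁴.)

P ≈ 12.1 W

54 °C = 327 K.
Stefan–Boltzmann: P = εσAT⁴ = 0.93 × 5.67×10⁻⁸ × 0.0200 × (327)⁴ = 0.93 × 5.67×10⁻⁸ × 0.0200 × 1.14×10^10.
P = 12.1 W.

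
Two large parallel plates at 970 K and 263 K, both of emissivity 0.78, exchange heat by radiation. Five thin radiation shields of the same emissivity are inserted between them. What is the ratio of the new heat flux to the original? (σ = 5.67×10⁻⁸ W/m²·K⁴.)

With N identical shields there are N+1 = 6 gaps in series, each with the same radiative resistance, so the flux falls to 1/(N+1) of its unshielded value.

ratio ≈ 0.167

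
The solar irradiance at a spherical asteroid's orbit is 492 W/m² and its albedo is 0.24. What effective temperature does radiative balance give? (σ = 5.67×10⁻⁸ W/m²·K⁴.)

Power absorbed = (1−a)S·πR²; power emitted = 4πR²σT⁴. Equating and cancelling πR²:
T = ((1−a)S / 4σ)^(1/4) = (374 / (4 × 5.67×10⁻⁸))^(1/4) = (1.65×10^9)^(1/4).
T = 202 K.

T ≈ 202 K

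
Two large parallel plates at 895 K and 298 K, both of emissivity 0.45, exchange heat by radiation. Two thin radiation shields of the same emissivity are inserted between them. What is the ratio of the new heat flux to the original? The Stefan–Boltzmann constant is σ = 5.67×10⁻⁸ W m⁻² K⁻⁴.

With N identical shields there are N+1 = 3 gaps in series, each with the same radiative resistance, so the flux falls to 1/(N+1) of its unshielded value.

ratio ≈ 0.333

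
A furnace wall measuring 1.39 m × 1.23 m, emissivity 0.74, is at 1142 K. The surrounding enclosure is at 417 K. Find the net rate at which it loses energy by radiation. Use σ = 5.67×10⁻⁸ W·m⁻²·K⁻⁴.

A = 1.39 × 1.23 = 1.71 m².
Q = εσA(T⁴ − T_s⁴). T⁴ − T_s⁴ = (1142)⁴ − (417)⁴ = 1.70×10^12 − 3.02×10^10 = 1.67×10^12 K⁴.
Q = 0.74 × 5.67×10⁻⁸ × 1.71 × 1.67×10^12 = 1.20×10^5 W.

Q ≈ 1.20×10^5 W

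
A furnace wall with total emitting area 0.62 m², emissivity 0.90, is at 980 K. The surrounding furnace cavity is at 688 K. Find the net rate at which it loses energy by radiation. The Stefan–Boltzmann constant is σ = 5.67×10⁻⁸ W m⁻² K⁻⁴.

Q = εσA(T⁴ − T_s⁴). T⁴ − T_s⁴ = (980)⁴ − (688)⁴ = 9.22×10^11 − 2.24×10^11 = 6.98×10^11 K⁴.
Q = 0.90 × 5.67×10⁻⁸ × 0.620 × 6.98×10^11 = 22100 W.

Q ≈ 22100 W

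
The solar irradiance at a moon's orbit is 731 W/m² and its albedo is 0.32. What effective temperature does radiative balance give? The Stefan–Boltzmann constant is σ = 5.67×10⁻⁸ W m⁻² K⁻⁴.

T ≈ 216 K

Power absorbed = (1−a)S·πR²; power emitted = 4πR²σT⁴. Equating and cancelling πR²:
T = ((1−a)S / 4σ)^(1/4) = (497 / (4 × 5.67×10⁻⁸))^(1/4) = (2.19×10^9)^(1/4).
T = 216 K.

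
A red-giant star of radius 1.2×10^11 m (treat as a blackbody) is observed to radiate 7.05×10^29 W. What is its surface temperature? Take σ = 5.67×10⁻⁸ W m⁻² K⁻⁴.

T ≈ 2880 K

A = 4πr² = 4π × (1.2×10^11)² = 1.81×10^23 m².
From P = σAT⁴, T = (P / σA)^(1/4) = (7.05×10^29 / (5.67×10⁻⁸ × 1.81×10^23))^(1/4).
T = (6.87×10^13)^(1/4) = 2880 K.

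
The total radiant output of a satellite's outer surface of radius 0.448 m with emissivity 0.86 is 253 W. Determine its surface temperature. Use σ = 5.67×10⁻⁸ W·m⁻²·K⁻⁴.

T ≈ 213 K

A = 4πr² = 4π × (0.448)² = 2.52 m².
From P = εσAT⁴, T = (P / εσA)^(1/4) = (253 / (0.86 × 5.67×10⁻⁸ × 2.52))^(1/4).
T = (2.06×10^9)^(1/4) = 213 K.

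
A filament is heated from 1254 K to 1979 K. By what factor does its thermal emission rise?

ratio ≈ 6.20

P ∝ T⁴, so the ratio is (1979/1254)⁴ = (1.578)⁴ = 6.20.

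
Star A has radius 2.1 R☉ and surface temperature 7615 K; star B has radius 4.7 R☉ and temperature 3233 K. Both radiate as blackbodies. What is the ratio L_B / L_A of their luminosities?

L_B/L_A ≈ 0.163

L = 4πR²σT⁴ ∝ R²T⁴, so L_B/L_A = (4.7/2.1)² × (3233/7615)⁴ = 5.01 × 0.0325 = 0.163.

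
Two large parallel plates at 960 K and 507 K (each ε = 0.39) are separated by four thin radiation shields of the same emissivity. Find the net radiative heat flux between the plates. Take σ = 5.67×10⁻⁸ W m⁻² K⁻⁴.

q ≈ 2150 W/m²

Each of the 5 gaps contributes resistance (2/ε − 1) = 2/0.39 − 1 = 4.128; total = 20.64.
q = σ(T₁⁴ − T₂⁴) / 20.64 = 5.67×10⁻⁸ × 7.83×10^11 / 20.64 = 2150 W/m².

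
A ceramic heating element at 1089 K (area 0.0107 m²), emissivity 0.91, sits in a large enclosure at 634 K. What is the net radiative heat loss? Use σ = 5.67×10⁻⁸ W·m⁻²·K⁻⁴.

Q = εσA(T⁴ − T_s⁴). T⁴ − T_s⁴ = (1089)⁴ − (634)⁴ = 1.41×10^12 − 1.62×10^11 = 1.24×10^12 K⁴.
Q = 0.91 × 5.67×10⁻⁸ × 0.0107 × 1.24×10^12 = 687 W.

Q ≈ 687 W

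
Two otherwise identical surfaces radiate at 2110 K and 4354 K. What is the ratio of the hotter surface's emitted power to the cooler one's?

P ∝ T⁴, so the ratio is (4354/2110)⁴ = (2.064)⁴ = 18.1.

ratio ≈ 18.1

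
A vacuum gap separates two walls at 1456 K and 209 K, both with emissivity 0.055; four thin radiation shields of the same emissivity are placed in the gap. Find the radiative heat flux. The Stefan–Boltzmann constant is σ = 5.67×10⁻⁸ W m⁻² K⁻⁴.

Each of the 5 gaps contributes resistance (2/ε − 1) = 2/0.055 − 1 = 35.36; total = 176.8.
q = σ(T₁⁴ − T₂⁴) / 176.8 = 5.67×10⁻⁸ × 4.49×10^12 / 176.8 = 1440 W/m².

q ≈ 1440 W/m²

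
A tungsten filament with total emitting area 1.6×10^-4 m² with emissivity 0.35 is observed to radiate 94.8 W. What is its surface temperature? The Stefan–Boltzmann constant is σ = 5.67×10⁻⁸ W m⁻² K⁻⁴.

T ≈ 2340 K

From P = εσAT⁴, T = (P / εσA)^(1/4) = (94.8 / (0.35 × 5.67×10⁻⁸ × 1.60×10^-4))^(1/4).
T = (2.99×10^13)^(1/4) = 2340 K.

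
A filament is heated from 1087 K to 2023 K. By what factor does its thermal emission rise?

P ∝ T⁴, so the ratio is (2023/1087)⁴ = (1.861)⁴ = 12.0.

ratio ≈ 12.0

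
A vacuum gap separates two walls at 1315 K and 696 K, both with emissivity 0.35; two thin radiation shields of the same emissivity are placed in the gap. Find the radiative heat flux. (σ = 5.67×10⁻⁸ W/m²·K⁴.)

Each of the 3 gaps contributes resistance (2/ε − 1) = 2/0.35 − 1 = 4.714; total = 14.14.
q = σ(T₁⁴ − T₂⁴) / 14.14 = 5.67×10⁻⁸ × 2.76×10^12 / 14.14 = 11000 W/m².

q ≈ 11000 W/m²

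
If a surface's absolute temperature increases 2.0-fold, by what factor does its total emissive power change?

factor ≈ 16.0

P ∝ T⁴, so the power scales as (2.0)⁴ = 16.0.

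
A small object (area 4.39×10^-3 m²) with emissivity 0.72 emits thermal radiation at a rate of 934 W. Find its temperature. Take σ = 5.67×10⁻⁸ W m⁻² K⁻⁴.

T ≈ 1510 K

From P = εσAT⁴, T = (P / εσA)^(1/4) = (934 / (0.72 × 5.67×10⁻⁸ × 4.39×10^-3))^(1/4).
T = (5.21×10^12)^(1/4) = 1510 K.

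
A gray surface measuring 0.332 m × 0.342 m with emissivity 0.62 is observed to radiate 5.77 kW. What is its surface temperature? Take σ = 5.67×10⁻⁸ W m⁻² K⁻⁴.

A = 0.332 × 0.342 = 0.114 m².
From P = εσAT⁴, T = (P / εσA)^(1/4) = (5770 / (0.62 × 5.67×10⁻⁸ × 0.114))^(1/4).
T = (1.45×10^12)^(1/4) = 1100 K.

T ≈ 1100 K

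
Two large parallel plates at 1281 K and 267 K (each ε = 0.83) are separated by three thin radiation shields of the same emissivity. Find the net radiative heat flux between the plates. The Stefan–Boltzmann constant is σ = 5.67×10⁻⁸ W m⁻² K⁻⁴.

q ≈ 27000 W/m²

Each of the 4 gaps contributes resistance (2/ε − 1) = 2/0.83 − 1 = 1.410; total = 5.639.
q = σ(T₁⁴ − T₂⁴) / 5.639 = 5.67×10⁻⁸ × 2.69×10^12 / 5.639 = 27000 W/m².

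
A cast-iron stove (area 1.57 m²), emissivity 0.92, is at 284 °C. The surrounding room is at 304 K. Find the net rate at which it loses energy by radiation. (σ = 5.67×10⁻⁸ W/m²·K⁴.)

Q ≈ 7180 W

Convert: 284 °C = 557 K.
Q = εσA(T⁴ − T_s⁴). T⁴ − T_s⁴ = (557)⁴ − (304)⁴ = 9.63×10^10 − 8.54×10^9 = 8.77×10^10 K⁴.
Q = 0.92 × 5.67×10⁻⁸ × 1.57 × 8.77×10^10 = 7180 W.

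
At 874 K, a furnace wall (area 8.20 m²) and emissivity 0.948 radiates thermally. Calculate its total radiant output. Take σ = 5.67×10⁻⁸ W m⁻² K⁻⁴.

Stefan–Boltzmann: P = εσAT⁴ = 0.948 × 5.67×10⁻⁸ × 8.20 × (874)⁴ = 0.948 × 5.67×10⁻⁸ × 8.20 × 5.84×10^11.
P = 2.57×10^5 W.

P ≈ 2.57×10^5 W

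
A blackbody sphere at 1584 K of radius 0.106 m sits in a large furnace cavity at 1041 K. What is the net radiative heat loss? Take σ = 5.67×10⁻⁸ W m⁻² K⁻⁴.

Q ≈ 41000 W

A = 4πr² = 4π × (0.106)² = 0.141 m².
Q = σA(T⁴ − T_s⁴). T⁴ − T_s⁴ = (1584)⁴ − (1041)⁴ = 6.30×10^12 − 1.17×10^12 = 5.12×10^12 K⁴.
Q = 5.67×10⁻⁸ × 0.141 × 5.12×10^12 = 41000 W.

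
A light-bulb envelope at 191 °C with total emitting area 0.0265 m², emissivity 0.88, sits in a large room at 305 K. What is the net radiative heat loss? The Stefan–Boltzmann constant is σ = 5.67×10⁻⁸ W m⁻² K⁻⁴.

Convert: 191 °C = 464 K.
Q = εσA(T⁴ − T_s⁴). T⁴ − T_s⁴ = (464)⁴ − (305)⁴ = 4.64×10^10 − 8.65×10^9 = 3.77×10^10 K⁴.
Q = 0.88 × 5.67×10⁻⁸ × 0.0265 × 3.77×10^10 = 49.8 W.

Q ≈ 49.8 W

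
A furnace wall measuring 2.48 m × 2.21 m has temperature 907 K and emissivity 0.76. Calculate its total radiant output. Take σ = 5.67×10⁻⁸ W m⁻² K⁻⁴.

P ≈ 1.60×10^5 W

A = 2.48 × 2.21 = 5.48 m².
Stefan–Boltzmann: P = εσAT⁴ = 0.76 × 5.67×10⁻⁸ × 5.48 × (907)⁴ = 0.76 × 5.67×10⁻⁸ × 5.48 × 6.77×10^11.
P = 1.60×10^5 W.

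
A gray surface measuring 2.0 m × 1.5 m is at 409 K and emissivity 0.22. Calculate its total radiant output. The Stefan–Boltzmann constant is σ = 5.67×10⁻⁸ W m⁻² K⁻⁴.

A = 2.0 × 1.5 = 3.00 m².
P = εσAT⁴ = 0.22 × 5.67×10⁻⁸ × 3.00 × (409)⁴ = 0.22 × 5.67×10⁻⁸ × 3.00 × 2.80×10^10.
P = 1050 W.

P ≈ 1050 W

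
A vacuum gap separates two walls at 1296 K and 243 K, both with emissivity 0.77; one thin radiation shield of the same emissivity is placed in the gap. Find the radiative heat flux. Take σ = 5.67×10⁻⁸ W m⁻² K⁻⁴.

q ≈ 50000 W/m²

Each of the 2 gaps contributes resistance (2/ε − 1) = 2/0.77 − 1 = 1.597; total = 3.195.
q = σ(T₁⁴ − T₂⁴) / 3.195 = 5.67×10⁻⁸ × 2.82×10^12 / 3.195 = 50000 W/m².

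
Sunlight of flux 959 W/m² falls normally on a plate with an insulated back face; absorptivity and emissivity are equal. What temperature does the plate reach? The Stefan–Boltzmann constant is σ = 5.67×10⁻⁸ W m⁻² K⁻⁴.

Absorbed flux αS = emitted flux εσT⁴ (one radiating face); with α = ε, T = (S/σ)^(1/4).
T = (959 / 5.67×10⁻⁸)^(1/4) = (1.69×10^10)^(1/4).
T = 361 K.

T ≈ 361 K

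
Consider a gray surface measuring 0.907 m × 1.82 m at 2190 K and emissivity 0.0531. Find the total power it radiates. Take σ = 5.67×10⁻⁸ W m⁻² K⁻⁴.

A = 0.907 × 1.82 = 1.65 m².
Stefan–Boltzmann: P = εσAT⁴ = 0.0531 × 5.67×10⁻⁸ × 1.65 × (2190)⁴ = 0.0531 × 5.67×10⁻⁸ × 1.65 × 2.30×10^13.
P = 1.14×10^5 W.

P ≈ 1.14×10^5 W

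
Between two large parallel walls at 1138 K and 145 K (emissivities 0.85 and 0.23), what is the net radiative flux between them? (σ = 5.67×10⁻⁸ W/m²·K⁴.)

q ≈ 21000 W/m²

For two large parallel gray plates, q = σ(T₁⁴ − T₂⁴) / (1/ε₁ + 1/ε₂ − 1).
1/ε₁ + 1/ε₂ − 1 = 1/0.85 + 1/0.23 − 1 = 4.524.
T₁⁴ − T₂⁴ = 1.68×10^12 − 4.42×10^8 = 1.68×10^12 K⁴.
q = 5.67×10⁻⁸ × 1.68×10^12 / 4.524 = 21000 W/m².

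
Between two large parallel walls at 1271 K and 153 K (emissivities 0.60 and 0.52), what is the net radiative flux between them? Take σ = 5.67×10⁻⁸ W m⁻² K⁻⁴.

q ≈ 57100 W/m²

For two large parallel gray plates, q = σ(T₁⁴ − T₂⁴) / (1/ε₁ + 1/ε₂ − 1).
1/ε₁ + 1/ε₂ − 1 = 1/0.60 + 1/0.52 − 1 = 2.590.
T₁⁴ − T₂⁴ = 2.61×10^12 − 5.48×10^8 = 2.61×10^12 K⁴.
q = 5.67×10⁻⁸ × 2.61×10^12 / 2.590 = 57100 W/m².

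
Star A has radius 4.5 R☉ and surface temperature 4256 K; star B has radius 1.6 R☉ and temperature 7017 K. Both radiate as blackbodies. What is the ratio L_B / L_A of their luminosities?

L = 4πR²σT⁴ ∝ R²T⁴, so L_B/L_A = (1.6/4.5)² × (7017/4256)⁴ = 0.126 × 7.39 = 0.934.

L_B/L_A ≈ 0.934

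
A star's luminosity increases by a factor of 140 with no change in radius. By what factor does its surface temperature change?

P ∝ T⁴ ⇒ T ∝ P^(1/4), so T scales by (140)^(1/4) = 3.44.

factor ≈ 3.44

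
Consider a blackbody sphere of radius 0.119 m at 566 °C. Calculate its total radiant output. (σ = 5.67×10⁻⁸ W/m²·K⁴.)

P ≈ 5000 W

A = 4πr² = 4π × (0.119)² = 0.178 m².
566 °C = 839 K.
P = σAT⁴ = 5.67×10⁻⁸ × 0.178 × (839)⁴ = 5.67×10⁻⁸ × 0.178 × 4.96×10^11.
P = 5000 W.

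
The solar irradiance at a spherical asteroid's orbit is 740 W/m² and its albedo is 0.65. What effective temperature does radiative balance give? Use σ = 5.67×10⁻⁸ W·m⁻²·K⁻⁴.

T ≈ 184 K

Power absorbed = (1−a)S·πR²; power emitted = 4πR²σT⁴. Equating and cancelling πR²:
T = ((1−a)S / 4σ)^(1/4) = (259 / (4 × 5.67×10⁻⁸))^(1/4) = (1.14×10^9)^(1/4).
T = 184 K.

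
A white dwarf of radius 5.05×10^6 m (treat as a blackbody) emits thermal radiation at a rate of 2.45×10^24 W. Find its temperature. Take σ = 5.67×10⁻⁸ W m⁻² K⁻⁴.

A = 4πr² = 4π × (5.05×10^6)² = 3.20×10^14 m².
From P = σAT⁴, T = (P / σA)^(1/4) = (2.45×10^24 / (5.67×10⁻⁸ × 3.20×10^14))^(1/4).
T = (1.35×10^17)^(1/4) = 19200 K.

T ≈ 19200 K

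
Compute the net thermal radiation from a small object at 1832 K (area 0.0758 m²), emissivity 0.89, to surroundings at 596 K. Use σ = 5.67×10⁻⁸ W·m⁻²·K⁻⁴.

Q ≈ 42600 W

Q = εσA(T⁴ − T_s⁴). T⁴ − T_s⁴ = (1832)⁴ − (596)⁴ = 1.13×10^13 − 1.26×10^11 = 1.11×10^13 K⁴.
Q = 0.89 × 5.67×10⁻⁸ × 0.0758 × 1.11×10^13 = 42600 W.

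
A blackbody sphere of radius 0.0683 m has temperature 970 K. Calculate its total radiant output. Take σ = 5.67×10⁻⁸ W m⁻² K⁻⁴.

A = 4πr² = 4π × (0.0683)² = 0.0586 m².
P = σAT⁴ = 5.67×10⁻⁸ × 0.0586 × (970)⁴ = 5.67×10⁻⁸ × 0.0586 × 8.85×10^11.
P = 2940 W.

P ≈ 2940 W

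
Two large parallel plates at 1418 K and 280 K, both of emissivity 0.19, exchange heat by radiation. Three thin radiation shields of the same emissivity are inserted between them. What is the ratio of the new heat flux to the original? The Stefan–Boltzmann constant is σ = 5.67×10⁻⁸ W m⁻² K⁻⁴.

With N identical shields there are N+1 = 4 gaps in series, each with the same radiative resistance, so the flux falls to 1/(N+1) of its unshielded value.

ratio ≈ 0.250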